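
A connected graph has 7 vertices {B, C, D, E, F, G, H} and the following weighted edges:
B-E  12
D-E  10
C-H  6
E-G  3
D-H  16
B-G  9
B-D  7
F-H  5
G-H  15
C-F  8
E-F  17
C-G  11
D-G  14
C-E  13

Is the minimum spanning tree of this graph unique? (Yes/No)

Yes

Kruskal's algorithm — process edges by increasing weight (ties by edge label):
E-G (3): add — endpoints in different components.
F-H (5): add — endpoints in different components.
C-H (6): add — endpoints in different components.
B-D (7): add — endpoints in different components.
C-F (8): skip — C and F already connected.
B-G (9): add — endpoints in different components.
D-E (10): skip — D and E already connected.
C-G (11): add — endpoints in different components.
Every non-tree edge has weight strictly greater than the heaviest edge on the tree path between its endpoints, so the MST is unique.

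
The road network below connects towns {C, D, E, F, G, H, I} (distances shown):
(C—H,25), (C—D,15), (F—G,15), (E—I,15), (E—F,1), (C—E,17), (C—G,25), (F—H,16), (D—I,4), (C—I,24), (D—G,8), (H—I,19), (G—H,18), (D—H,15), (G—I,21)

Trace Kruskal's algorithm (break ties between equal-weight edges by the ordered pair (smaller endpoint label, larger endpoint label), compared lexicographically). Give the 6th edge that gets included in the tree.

E-I

Kruskal's algorithm — process edges by increasing weight (ties by edge label):
E—F (1): add. Components now {C} {D} {E,F} {G} {H} {I}
D—I (4): add. Components now {C} {D,I} {E,F} {G} {H}
D—G (8): add. Components now {C} {D,G,I} {E,F} {H}
C—D (15): add. Components now {C,D,G,I} {E,F} {H}
D—H (15): add. Components now {C,D,G,H,I} {E,F}
E—I (15): add. Components now {C,D,E,F,G,H,I}
The 6th edge added is E—I.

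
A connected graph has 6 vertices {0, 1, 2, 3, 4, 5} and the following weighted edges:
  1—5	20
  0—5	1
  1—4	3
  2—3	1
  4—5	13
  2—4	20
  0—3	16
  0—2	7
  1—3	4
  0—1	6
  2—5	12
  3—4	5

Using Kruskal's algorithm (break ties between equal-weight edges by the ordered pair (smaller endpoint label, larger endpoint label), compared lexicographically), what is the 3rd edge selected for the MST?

1-4

Kruskal: consider edges lightest-first.
0—5 (1): add. Components now {0,5} {1} {2} {3} {4}
2—3 (1): add. Components now {0,5} {1} {2,3} {4}
1—4 (3): add. Components now {0,5} {1,4} {2,3}
1—3 (4): add. Components now {0,5} {1,2,3,4}
3—4 (5): skip — 3 and 4 already connected.
0—1 (6): add. Components now {0,1,2,3,4,5}
The 3rd edge added is 1—4.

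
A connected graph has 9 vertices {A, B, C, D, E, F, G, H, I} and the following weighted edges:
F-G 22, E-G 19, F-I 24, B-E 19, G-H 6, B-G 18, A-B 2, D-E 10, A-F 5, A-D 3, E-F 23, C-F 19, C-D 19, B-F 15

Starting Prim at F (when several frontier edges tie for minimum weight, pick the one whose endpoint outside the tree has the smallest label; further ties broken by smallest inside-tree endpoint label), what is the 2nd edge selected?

A-B

Prim, starting at F.
Step 1: frontier [A-F 5, B-F 15, C-F 19, F-G 22, E-F 23, F-I 24] → take A-F (5); add A.
Step 2: frontier [A-B 2, A-D 3, B-F 15, C-F 19, F-G 22, E-F 23, F-I 24] → take A-B (2); add B.
Step 3: frontier [A-D 3, B-G 18, B-E 19, C-F 19, F-G 22, E-F 23, F-I 24] → take A-D (3); add D.
Step 4: frontier [B-G 18, B-E 19, D-E 10, C-D 19, C-F 19, F-G 22, E-F 23, F-I 24] → take D-E (10); add E.
Step 5: frontier [B-G 18, C-D 19, E-G 19, C-F 19, F-G 22, F-I 24] → take B-G (18); add G.
Step 6: frontier [C-D 19, C-F 19, F-I 24, G-H 6] → take G-H (6); add H.
Step 7: frontier [C-D 19, C-F 19, F-I 24] → take C-D (19); add C.
Step 8: frontier [F-I 24] → take F-I (24); add I.
The 2nd edge added is A-B.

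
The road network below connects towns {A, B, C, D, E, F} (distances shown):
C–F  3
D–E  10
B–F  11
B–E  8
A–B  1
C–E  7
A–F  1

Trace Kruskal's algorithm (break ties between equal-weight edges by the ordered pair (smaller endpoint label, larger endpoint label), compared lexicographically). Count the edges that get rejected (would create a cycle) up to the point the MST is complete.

1

Kruskal's algorithm — process edges by increasing weight (ties by edge label):
A–B (1): add — endpoints in different components.
A–F (1): add — endpoints in different components.
C–F (3): add — endpoints in different components.
C–E (7): add — endpoints in different components.
B–E (8): skip — B and E already connected.
D–E (10): add — endpoints in different components.
Edges rejected before the tree was complete: 1.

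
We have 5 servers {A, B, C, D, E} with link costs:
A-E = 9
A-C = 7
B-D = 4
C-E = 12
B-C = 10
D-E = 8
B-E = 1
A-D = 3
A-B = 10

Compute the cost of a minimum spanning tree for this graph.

Prim, starting at A.
Step 1: cheapest edge leaving the tree is A-D (3); add D.
Step 2: cheapest edge leaving the tree is B-D (4); add B.
Step 3: cheapest edge leaving the tree is B-E (1); add E.
Step 4: cheapest edge leaving the tree is A-C (7); add C.
MST edges: A-D, B-D, B-E, A-C; total weight 3+4+1+7 = 15.

15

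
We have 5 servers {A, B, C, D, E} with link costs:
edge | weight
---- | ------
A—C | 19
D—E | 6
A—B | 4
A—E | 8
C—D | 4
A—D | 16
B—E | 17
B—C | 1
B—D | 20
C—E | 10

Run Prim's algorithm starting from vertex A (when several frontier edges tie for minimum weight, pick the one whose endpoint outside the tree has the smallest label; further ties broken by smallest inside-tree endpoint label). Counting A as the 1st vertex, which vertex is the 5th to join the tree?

E

Prim's algorithm from A:
Step 1: frontier [A—B 4, A—E 8, A—D 16, A—C 19] → take A—B (4); add B.
Step 2: frontier [A—E 8, A—D 16, A—C 19, B—C 1, B—E 17, B—D 20] → take B—C (1); add C.
Step 3: frontier [A—E 8, A—D 16, B—E 17, B—D 20, C—D 4, C—E 10] → take C—D (4); add D.
Step 4: frontier [A—E 8, B—E 17, C—E 10, D—E 6] → take D—E (6); add E.
Vertex order: A, B, C, D, E. The 5th vertex is E.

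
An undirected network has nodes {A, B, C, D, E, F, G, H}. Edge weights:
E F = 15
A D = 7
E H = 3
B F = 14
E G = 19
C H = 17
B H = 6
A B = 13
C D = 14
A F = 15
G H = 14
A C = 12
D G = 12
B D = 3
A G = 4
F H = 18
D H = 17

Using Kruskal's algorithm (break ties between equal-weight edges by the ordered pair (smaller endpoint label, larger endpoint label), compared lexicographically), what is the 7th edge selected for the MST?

Kruskal's algorithm — process edges by increasing weight (ties by edge label):
B D (3): add — endpoints in different components.
E H (3): add — endpoints in different components.
A G (4): add — endpoints in different components.
B H (6): add — endpoints in different components.
A D (7): add — endpoints in different components.
A C (12): add — endpoints in different components.
D G (12): skip — D and G already connected.
A B (13): skip — A and B already connected.
B F (14): add — endpoints in different components.
The 7th edge added is B F.

B-F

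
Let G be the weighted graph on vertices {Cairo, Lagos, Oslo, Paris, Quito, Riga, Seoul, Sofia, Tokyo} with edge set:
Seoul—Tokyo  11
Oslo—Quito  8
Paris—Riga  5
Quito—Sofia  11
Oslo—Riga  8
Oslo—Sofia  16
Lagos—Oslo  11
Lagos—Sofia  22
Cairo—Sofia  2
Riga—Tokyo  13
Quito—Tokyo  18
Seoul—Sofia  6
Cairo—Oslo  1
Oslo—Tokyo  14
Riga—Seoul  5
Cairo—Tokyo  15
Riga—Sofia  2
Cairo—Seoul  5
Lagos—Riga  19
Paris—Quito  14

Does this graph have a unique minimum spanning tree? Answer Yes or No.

Kruskal: consider edges lightest-first.
Cairo—Oslo (1): add — endpoints in different components.
Cairo—Sofia (2): add — endpoints in different components.
Riga—Sofia (2): add — endpoints in different components.
Cairo—Seoul (5): add — endpoints in different components.
Paris—Riga (5): add — endpoints in different components.
Riga—Seoul (5): skip — Seoul and Riga already connected.
Seoul—Sofia (6): skip — Seoul and Sofia already connected.
Oslo—Quito (8): add — endpoints in different components.
Oslo—Riga (8): skip — Oslo and Riga already connected.
Lagos—Oslo (11): add — endpoints in different components.
Quito—Sofia (11): skip — Quito and Sofia already connected.
Seoul—Tokyo (11): add — endpoints in different components.
Non-tree edge Riga—Seoul has weight 5, equal to the heaviest edge on its tree cycle — swapping gives another MST of the same weight. Not unique.

No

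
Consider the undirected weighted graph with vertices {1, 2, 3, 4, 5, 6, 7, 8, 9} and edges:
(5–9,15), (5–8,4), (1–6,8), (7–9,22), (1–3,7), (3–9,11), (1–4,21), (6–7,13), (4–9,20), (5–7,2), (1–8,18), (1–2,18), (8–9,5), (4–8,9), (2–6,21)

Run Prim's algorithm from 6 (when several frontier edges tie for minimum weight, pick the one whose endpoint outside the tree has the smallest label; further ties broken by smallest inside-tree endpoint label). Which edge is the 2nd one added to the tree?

Prim's algorithm from 6:
Step 1: cheapest edge leaving the tree is 1–6 (8); add 1.
Step 2: cheapest edge leaving the tree is 1–3 (7); add 3.
Step 3: cheapest edge leaving the tree is 3–9 (11); add 9.
Step 4: cheapest edge leaving the tree is 8–9 (5); add 8.
Step 5: cheapest edge leaving the tree is 5–8 (4); add 5.
Step 6: cheapest edge leaving the tree is 5–7 (2); add 7.
Step 7: cheapest edge leaving the tree is 4–8 (9); add 4.
Step 8: cheapest edge leaving the tree is 1–2 (18); add 2.
The 2nd edge added is 1–3.

1-3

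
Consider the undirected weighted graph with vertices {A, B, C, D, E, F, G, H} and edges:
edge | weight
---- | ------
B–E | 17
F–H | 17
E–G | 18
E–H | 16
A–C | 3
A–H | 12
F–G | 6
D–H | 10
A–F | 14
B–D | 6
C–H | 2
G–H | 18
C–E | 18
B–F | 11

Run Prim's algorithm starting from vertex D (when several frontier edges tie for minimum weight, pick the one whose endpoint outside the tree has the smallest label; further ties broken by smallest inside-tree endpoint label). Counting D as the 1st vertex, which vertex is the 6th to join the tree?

F

Prim, starting at D.
Step 1: frontier [B–D 6, D–H 10] → take B–D (6); add B.
Step 2: frontier [B–F 11, B–E 17, D–H 10] → take D–H (10); add H.
Step 3: frontier [B–F 11, B–E 17, C–H 2, A–H 12, E–H 16, F–H 17, G–H 18] → take C–H (2); add C.
Step 4: frontier [B–F 11, B–E 17, A–C 3, C–E 18, A–H 12, E–H 16, F–H 17, G–H 18] → take A–C (3); add A.
Step 5: frontier [A–F 14, B–F 11, B–E 17, C–E 18, E–H 16, F–H 17, G–H 18] → take B–F (11); add F.
Step 6: frontier [B–E 17, C–E 18, F–G 6, E–H 16, G–H 18] → take F–G (6); add G.
Step 7: frontier [B–E 17, C–E 18, E–G 18, E–H 16] → take E–H (16); add E.
Vertex order: D, B, H, C, A, F, G, E. The 6th vertex is F.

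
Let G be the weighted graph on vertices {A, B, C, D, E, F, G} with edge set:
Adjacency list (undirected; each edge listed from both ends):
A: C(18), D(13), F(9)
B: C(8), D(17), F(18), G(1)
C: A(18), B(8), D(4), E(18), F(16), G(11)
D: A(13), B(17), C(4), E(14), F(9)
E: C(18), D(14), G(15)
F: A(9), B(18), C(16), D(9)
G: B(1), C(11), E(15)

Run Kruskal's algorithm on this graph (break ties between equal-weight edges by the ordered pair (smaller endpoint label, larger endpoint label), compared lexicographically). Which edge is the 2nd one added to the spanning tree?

C-D

Kruskal's algorithm — process edges by increasing weight (ties by edge label):
B—G (1): add. Components now {A} {B,G} {C} {D} {E} {F}
C—D (4): add. Components now {A} {B,G} {C,D} {E} {F}
B—C (8): add. Components now {A} {B,C,D,G} {E} {F}
A—F (9): add. Components now {A,F} {B,C,D,G} {E}
D—F (9): add. Components now {A,B,C,D,F,G} {E}
C—G (11): skip — C and G already connected.
A—D (13): skip — A and D already connected.
D—E (14): add. Components now {A,B,C,D,E,F,G}
The 2nd edge added is C—D.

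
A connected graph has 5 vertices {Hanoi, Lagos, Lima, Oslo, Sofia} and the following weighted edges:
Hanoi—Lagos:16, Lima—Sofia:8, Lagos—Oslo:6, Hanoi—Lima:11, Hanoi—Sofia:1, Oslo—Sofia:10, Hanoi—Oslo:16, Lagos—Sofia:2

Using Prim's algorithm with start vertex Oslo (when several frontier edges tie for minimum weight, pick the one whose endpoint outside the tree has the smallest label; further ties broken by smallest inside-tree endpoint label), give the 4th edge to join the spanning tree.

Grow the tree from Oslo using Prim:
Step 1: cheapest edge leaving the tree is Lagos—Oslo (6); add Lagos.
Step 2: cheapest edge leaving the tree is Lagos—Sofia (2); add Sofia.
Step 3: cheapest edge leaving the tree is Hanoi—Sofia (1); add Hanoi.
Step 4: cheapest edge leaving the tree is Lima—Sofia (8); add Lima.
The 4th edge added is Lima—Sofia.

Lima-Sofia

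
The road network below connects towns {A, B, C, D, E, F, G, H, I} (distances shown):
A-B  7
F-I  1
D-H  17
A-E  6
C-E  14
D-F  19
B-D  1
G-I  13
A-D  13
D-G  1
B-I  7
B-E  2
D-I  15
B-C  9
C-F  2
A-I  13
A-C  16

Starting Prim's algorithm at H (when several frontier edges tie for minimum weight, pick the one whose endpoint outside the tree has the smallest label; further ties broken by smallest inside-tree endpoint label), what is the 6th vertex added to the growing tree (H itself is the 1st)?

A

Prim's algorithm from H:
Step 1: cheapest edge leaving the tree is D-H (17); add D.
Step 2: cheapest edge leaving the tree is B-D (1); add B.
Step 3: cheapest edge leaving the tree is D-G (1); add G.
Step 4: cheapest edge leaving the tree is B-E (2); add E.
Step 5: cheapest edge leaving the tree is A-E (6); add A.
Step 6: cheapest edge leaving the tree is B-I (7); add I.
Step 7: cheapest edge leaving the tree is F-I (1); add F.
Step 8: cheapest edge leaving the tree is C-F (2); add C.
Vertex order: H, D, B, G, E, A, I, F, C. The 6th vertex is A.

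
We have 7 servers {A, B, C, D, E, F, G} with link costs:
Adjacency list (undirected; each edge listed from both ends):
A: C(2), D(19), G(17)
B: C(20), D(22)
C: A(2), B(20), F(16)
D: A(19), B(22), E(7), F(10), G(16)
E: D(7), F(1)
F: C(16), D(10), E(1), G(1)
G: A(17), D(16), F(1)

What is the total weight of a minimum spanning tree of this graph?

Prim's algorithm from B:
Step 1: frontier [B–C 20, B–D 22] → take B–C (20); add C.
Step 2: frontier [B–D 22, A–C 2, C–F 16] → take A–C (2); add A.
Step 3: frontier [A–G 17, A–D 19, B–D 22, C–F 16] → take C–F (16); add F.
Step 4: frontier [A–G 17, A–D 19, B–D 22, E–F 1, F–G 1, D–F 10] → take E–F (1); add E.
Step 5: frontier [A–G 17, A–D 19, B–D 22, D–E 7, F–G 1, D–F 10] → take F–G (1); add G.
Step 6: frontier [A–D 19, B–D 22, D–E 7, D–F 10, D–G 16] → take D–E (7); add D.
MST edges: B–C, A–C, C–F, E–F, F–G, D–E; total weight 20+2+16+1+1+7 = 47.

47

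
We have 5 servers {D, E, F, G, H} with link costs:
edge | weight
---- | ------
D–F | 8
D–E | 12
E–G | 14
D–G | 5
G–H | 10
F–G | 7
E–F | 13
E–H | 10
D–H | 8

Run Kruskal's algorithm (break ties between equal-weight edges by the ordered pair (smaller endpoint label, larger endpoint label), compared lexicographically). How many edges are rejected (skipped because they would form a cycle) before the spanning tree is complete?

1

Sort edges by weight, then run Kruskal:
D–G (5): add — endpoints in different components.
F–G (7): add — endpoints in different components.
D–F (8): skip — D and F already connected.
D–H (8): add — endpoints in different components.
E–H (10): add — endpoints in different components.
Edges rejected before the tree was complete: 1.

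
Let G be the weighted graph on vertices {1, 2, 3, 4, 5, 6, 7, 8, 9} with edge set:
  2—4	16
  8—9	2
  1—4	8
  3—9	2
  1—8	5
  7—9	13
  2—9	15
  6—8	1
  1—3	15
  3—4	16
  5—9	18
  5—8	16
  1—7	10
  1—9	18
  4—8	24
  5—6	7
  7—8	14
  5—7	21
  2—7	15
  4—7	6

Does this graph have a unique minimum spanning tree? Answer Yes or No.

Kruskal: consider edges lightest-first.
6—8 (1): add — endpoints in different components.
3—9 (2): add — endpoints in different components.
8—9 (2): add — endpoints in different components.
1—8 (5): add — endpoints in different components.
4—7 (6): add — endpoints in different components.
5—6 (7): add — endpoints in different components.
1—4 (8): add — endpoints in different components.
1—7 (10): skip — 1 and 7 already connected.
7—9 (13): skip — 7 and 9 already connected.
7—8 (14): skip — 7 and 8 already connected.
1—3 (15): skip — 1 and 3 already connected.
2—7 (15): add — endpoints in different components.
Non-tree edge 2—9 has weight 15, equal to the heaviest edge on its tree cycle — swapping gives another MST of the same weight. Not unique.

No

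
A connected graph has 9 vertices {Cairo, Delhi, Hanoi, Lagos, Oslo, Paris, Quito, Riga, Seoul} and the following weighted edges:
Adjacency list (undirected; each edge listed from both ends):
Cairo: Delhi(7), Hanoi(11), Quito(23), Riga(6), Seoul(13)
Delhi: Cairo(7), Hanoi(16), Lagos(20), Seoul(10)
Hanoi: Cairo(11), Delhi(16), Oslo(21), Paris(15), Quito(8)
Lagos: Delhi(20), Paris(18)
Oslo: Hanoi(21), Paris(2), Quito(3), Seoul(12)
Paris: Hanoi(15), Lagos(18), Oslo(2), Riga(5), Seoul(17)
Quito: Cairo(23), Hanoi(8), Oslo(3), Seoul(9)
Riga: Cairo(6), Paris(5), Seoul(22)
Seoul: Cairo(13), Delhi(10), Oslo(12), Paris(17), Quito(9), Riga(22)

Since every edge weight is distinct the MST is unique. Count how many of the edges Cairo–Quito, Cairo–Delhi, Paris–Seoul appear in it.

Sort edges by weight, then run Kruskal:
Oslo–Paris (2): add — endpoints in different components.
Oslo–Quito (3): add — endpoints in different components.
Paris–Riga (5): add — endpoints in different components.
Cairo–Riga (6): add — endpoints in different components.
Cairo–Delhi (7): add — endpoints in different components.
Hanoi–Quito (8): add — endpoints in different components.
Quito–Seoul (9): add — endpoints in different components.
Delhi–Seoul (10): skip — Seoul and Delhi already connected.
Cairo–Hanoi (11): skip — Cairo and Hanoi already connected.
Oslo–Seoul (12): skip — Oslo and Seoul already connected.
Cairo–Seoul (13): skip — Cairo and Seoul already connected.
Hanoi–Paris (15): skip — Paris and Hanoi already connected.
Delhi–Hanoi (16): skip — Delhi and Hanoi already connected.
Paris–Seoul (17): skip — Seoul and Paris already connected.
Lagos–Paris (18): add — endpoints in different components.
MST edge set: {Oslo–Paris, Oslo–Quito, Paris–Riga, Cairo–Riga, Cairo–Delhi, Hanoi–Quito, Quito–Seoul, Lagos–Paris}.
Of the listed edges, {Cairo–Delhi} are in the MST → 1.

1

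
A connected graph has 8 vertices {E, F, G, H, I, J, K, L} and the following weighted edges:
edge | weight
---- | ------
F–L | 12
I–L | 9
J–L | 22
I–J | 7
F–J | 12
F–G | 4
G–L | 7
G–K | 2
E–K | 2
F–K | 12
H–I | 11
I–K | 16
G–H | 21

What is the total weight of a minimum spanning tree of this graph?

42

Grow the tree from E using Prim:
Step 1: frontier [E–K 2] → take E–K (2); add K.
Step 2: frontier [G–K 2, F–K 12, I–K 16] → take G–K (2); add G.
Step 3: frontier [F–G 4, G–L 7, G–H 21, F–K 12, I–K 16] → take F–G (4); add F.
Step 4: frontier [F–J 12, F–L 12, G–L 7, G–H 21, I–K 16] → take G–L (7); add L.
Step 5: frontier [F–J 12, G–H 21, I–K 16, I–L 9, J–L 22] → take I–L (9); add I.
Step 6: frontier [F–J 12, G–H 21, I–J 7, H–I 11, J–L 22] → take I–J (7); add J.
Step 7: frontier [G–H 21, H–I 11] → take H–I (11); add H.
MST edges: E–K, G–K, F–G, G–L, I–L, I–J, H–I; total weight 2+2+4+7+9+7+11 = 42.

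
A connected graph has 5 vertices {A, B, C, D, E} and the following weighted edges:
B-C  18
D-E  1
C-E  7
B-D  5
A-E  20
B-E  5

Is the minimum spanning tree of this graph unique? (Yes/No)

No

Kruskal: consider edges lightest-first.
D-E (1): add. Components now {A} {B} {C} {D,E}
B-D (5): add. Components now {A} {B,D,E} {C}
B-E (5): skip — B and E already connected.
C-E (7): add. Components now {A} {B,C,D,E}
B-C (18): skip — B and C already connected.
A-E (20): add. Components now {A,B,C,D,E}
Non-tree edge B-E has weight 5, equal to the heaviest edge on its tree cycle — swapping gives another MST of the same weight. Not unique.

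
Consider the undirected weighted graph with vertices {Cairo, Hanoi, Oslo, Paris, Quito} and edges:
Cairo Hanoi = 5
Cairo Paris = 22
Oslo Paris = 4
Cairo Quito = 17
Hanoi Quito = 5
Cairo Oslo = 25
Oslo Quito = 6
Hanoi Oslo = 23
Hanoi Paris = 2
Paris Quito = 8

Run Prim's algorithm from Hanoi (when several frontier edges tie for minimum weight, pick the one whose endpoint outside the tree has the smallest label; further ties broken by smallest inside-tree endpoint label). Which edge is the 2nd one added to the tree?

Prim, starting at Hanoi.
Step 1: cheapest edge leaving the tree is Hanoi Paris (2); add Paris.
Step 2: cheapest edge leaving the tree is Oslo Paris (4); add Oslo.
Step 3: cheapest edge leaving the tree is Cairo Hanoi (5); add Cairo.
Step 4: cheapest edge leaving the tree is Hanoi Quito (5); add Quito.
The 2nd edge added is Oslo Paris.

Oslo-Paris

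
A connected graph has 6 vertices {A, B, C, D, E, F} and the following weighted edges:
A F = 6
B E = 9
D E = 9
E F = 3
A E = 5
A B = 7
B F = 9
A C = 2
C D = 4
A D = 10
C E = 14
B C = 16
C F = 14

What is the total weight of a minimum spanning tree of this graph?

Sort edges by weight, then run Kruskal:
A C (2): add. Components now {A,C} {B} {D} {E} {F}
E F (3): add. Components now {A,C} {B} {D} {E,F}
C D (4): add. Components now {A,C,D} {B} {E,F}
A E (5): add. Components now {A,C,D,E,F} {B}
A F (6): skip — A and F already connected.
A B (7): add. Components now {A,B,C,D,E,F}
MST edges: A C, E F, C D, A E, A B; total weight 2+3+4+5+7 = 21.

21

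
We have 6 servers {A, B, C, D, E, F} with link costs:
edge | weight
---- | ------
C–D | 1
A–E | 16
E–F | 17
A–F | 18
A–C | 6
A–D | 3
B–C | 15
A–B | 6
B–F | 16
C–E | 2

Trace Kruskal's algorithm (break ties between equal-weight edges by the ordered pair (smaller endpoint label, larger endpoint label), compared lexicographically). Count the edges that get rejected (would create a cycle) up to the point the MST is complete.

Sort edges by weight, then run Kruskal:
C–D (1): add — endpoints in different components.
C–E (2): add — endpoints in different components.
A–D (3): add — endpoints in different components.
A–B (6): add — endpoints in different components.
A–C (6): skip — A and C already connected.
B–C (15): skip — B and C already connected.
A–E (16): skip — A and E already connected.
B–F (16): add — endpoints in different components.
Edges rejected before the tree was complete: 3.

3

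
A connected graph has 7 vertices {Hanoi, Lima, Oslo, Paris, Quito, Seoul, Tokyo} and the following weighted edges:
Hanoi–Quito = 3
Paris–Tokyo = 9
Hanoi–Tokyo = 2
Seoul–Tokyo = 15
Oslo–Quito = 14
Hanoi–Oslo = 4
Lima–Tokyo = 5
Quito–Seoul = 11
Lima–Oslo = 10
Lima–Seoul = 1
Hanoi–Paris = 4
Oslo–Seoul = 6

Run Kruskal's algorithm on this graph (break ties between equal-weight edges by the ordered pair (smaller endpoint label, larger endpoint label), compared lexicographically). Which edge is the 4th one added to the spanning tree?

Sort edges by weight, then run Kruskal:
Lima–Seoul (1): add — endpoints in different components.
Hanoi–Tokyo (2): add — endpoints in different components.
Hanoi–Quito (3): add — endpoints in different components.
Hanoi–Oslo (4): add — endpoints in different components.
Hanoi–Paris (4): add — endpoints in different components.
Lima–Tokyo (5): add — endpoints in different components.
The 4th edge added is Hanoi–Oslo.

Hanoi-Oslo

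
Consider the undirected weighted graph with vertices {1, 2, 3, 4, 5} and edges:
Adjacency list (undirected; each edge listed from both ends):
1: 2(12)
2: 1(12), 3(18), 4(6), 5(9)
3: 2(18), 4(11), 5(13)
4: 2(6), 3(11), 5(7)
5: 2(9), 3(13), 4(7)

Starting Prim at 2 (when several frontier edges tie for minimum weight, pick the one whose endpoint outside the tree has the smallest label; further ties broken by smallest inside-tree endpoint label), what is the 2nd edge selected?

Grow the tree from 2 using Prim:
Step 1: cheapest edge leaving the tree is 2–4 (6); add 4.
Step 2: cheapest edge leaving the tree is 4–5 (7); add 5.
Step 3: cheapest edge leaving the tree is 3–4 (11); add 3.
Step 4: cheapest edge leaving the tree is 1–2 (12); add 1.
The 2nd edge added is 4–5.

4-5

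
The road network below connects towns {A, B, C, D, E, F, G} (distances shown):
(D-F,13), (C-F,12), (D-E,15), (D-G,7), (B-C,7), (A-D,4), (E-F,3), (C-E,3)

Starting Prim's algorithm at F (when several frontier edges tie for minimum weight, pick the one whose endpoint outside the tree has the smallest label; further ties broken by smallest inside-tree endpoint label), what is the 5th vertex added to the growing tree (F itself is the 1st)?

D

Grow the tree from F using Prim:
Step 1: cheapest edge leaving the tree is E-F (3); add E.
Step 2: cheapest edge leaving the tree is C-E (3); add C.
Step 3: cheapest edge leaving the tree is B-C (7); add B.
Step 4: cheapest edge leaving the tree is D-F (13); add D.
Step 5: cheapest edge leaving the tree is A-D (4); add A.
Step 6: cheapest edge leaving the tree is D-G (7); add G.
Vertex order: F, E, C, B, D, A, G. The 5th vertex is D.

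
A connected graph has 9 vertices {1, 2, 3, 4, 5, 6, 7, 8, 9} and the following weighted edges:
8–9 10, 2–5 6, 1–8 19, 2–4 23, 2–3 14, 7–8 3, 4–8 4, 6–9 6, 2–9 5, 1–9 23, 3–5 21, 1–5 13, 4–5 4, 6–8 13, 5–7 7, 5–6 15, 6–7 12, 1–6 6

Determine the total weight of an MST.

Kruskal's algorithm — process edges by increasing weight (ties by edge label):
7–8 (3): add — endpoints in different components.
4–5 (4): add — endpoints in different components.
4–8 (4): add — endpoints in different components.
2–9 (5): add — endpoints in different components.
1–6 (6): add — endpoints in different components.
2–5 (6): add — endpoints in different components.
6–9 (6): add — endpoints in different components.
5–7 (7): skip — 5 and 7 already connected.
8–9 (10): skip — 8 and 9 already connected.
6–7 (12): skip — 6 and 7 already connected.
1–5 (13): skip — 1 and 5 already connected.
6–8 (13): skip — 6 and 8 already connected.
2–3 (14): add — endpoints in different components.
MST edges: 7–8, 4–5, 4–8, 2–9, 1–6, 2–5, 6–9, 2–3; total weight 3+4+4+5+6+6+6+14 = 48.

48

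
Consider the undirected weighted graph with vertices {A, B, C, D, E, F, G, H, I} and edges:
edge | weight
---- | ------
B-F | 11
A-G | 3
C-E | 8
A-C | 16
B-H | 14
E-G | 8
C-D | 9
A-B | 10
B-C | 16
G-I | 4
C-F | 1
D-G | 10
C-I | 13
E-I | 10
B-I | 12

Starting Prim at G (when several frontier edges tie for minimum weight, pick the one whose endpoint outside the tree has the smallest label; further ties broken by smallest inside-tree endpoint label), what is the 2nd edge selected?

Prim, starting at G.
Step 1: cheapest edge leaving the tree is A-G (3); add A.
Step 2: cheapest edge leaving the tree is G-I (4); add I.
Step 3: cheapest edge leaving the tree is E-G (8); add E.
Step 4: cheapest edge leaving the tree is C-E (8); add C.
Step 5: cheapest edge leaving the tree is C-F (1); add F.
Step 6: cheapest edge leaving the tree is C-D (9); add D.
Step 7: cheapest edge leaving the tree is A-B (10); add B.
Step 8: cheapest edge leaving the tree is B-H (14); add H.
The 2nd edge added is G-I.

G-I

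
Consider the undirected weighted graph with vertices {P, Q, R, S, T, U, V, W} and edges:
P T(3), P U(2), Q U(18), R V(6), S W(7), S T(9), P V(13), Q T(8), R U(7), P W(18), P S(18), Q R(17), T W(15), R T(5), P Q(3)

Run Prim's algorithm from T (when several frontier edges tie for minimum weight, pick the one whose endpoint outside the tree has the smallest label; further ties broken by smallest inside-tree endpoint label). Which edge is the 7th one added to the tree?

Grow the tree from T using Prim:
Step 1: cheapest edge leaving the tree is P T (3); add P.
Step 2: cheapest edge leaving the tree is P U (2); add U.
Step 3: cheapest edge leaving the tree is P Q (3); add Q.
Step 4: cheapest edge leaving the tree is R T (5); add R.
Step 5: cheapest edge leaving the tree is R V (6); add V.
Step 6: cheapest edge leaving the tree is S T (9); add S.
Step 7: cheapest edge leaving the tree is S W (7); add W.
The 7th edge added is S W.

S-W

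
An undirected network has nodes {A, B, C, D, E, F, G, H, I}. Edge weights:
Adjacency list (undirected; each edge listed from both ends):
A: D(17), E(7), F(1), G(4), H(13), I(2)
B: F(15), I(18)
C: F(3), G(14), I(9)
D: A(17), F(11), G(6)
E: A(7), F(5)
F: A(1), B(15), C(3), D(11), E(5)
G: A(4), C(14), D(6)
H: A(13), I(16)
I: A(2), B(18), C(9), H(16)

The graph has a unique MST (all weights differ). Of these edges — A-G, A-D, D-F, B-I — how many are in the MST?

1

Kruskal's algorithm — process edges by increasing weight (ties by edge label):
A-F (1): add — endpoints in different components.
A-I (2): add — endpoints in different components.
C-F (3): add — endpoints in different components.
A-G (4): add — endpoints in different components.
E-F (5): add — endpoints in different components.
D-G (6): add — endpoints in different components.
A-E (7): skip — A and E already connected.
C-I (9): skip — C and I already connected.
D-F (11): skip — D and F already connected.
A-H (13): add — endpoints in different components.
C-G (14): skip — C and G already connected.
B-F (15): add — endpoints in different components.
MST edge set: {A-F, A-I, C-F, A-G, E-F, D-G, A-H, B-F}.
Of the listed edges, {A-G} are in the MST → 1.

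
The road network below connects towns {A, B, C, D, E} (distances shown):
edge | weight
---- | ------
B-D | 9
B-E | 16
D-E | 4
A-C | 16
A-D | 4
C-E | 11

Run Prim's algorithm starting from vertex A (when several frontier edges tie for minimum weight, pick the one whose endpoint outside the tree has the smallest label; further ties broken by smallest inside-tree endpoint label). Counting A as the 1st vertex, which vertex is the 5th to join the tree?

Grow the tree from A using Prim:
Step 1: frontier [A-D 4, A-C 16] → take A-D (4); add D.
Step 2: frontier [A-C 16, D-E 4, B-D 9] → take D-E (4); add E.
Step 3: frontier [A-C 16, B-D 9, C-E 11, B-E 16] → take B-D (9); add B.
Step 4: frontier [A-C 16, C-E 11] → take C-E (11); add C.
Vertex order: A, D, E, B, C. The 5th vertex is C.

C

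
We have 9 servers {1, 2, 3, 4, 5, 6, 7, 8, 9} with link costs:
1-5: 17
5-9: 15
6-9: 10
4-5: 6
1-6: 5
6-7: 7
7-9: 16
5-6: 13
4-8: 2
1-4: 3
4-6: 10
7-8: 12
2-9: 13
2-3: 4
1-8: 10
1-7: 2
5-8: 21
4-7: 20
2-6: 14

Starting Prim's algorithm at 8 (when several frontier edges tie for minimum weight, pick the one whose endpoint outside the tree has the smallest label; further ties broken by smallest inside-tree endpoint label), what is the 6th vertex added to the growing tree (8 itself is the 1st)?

Grow the tree from 8 using Prim:
Step 1: cheapest edge leaving the tree is 4-8 (2); add 4.
Step 2: cheapest edge leaving the tree is 1-4 (3); add 1.
Step 3: cheapest edge leaving the tree is 1-7 (2); add 7.
Step 4: cheapest edge leaving the tree is 1-6 (5); add 6.
Step 5: cheapest edge leaving the tree is 4-5 (6); add 5.
Step 6: cheapest edge leaving the tree is 6-9 (10); add 9.
Step 7: cheapest edge leaving the tree is 2-9 (13); add 2.
Step 8: cheapest edge leaving the tree is 2-3 (4); add 3.
Vertex order: 8, 4, 1, 7, 6, 5, 9, 2, 3. The 6th vertex is 5.

5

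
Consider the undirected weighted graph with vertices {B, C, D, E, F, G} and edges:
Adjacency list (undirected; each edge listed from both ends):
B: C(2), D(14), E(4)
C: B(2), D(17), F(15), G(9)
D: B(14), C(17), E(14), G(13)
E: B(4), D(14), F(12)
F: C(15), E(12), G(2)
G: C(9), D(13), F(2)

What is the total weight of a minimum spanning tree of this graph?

30

Prim's algorithm from B:
Step 1: frontier [B—C 2, B—E 4, B—D 14] → take B—C (2); add C.
Step 2: frontier [B—E 4, B—D 14, C—G 9, C—F 15, C—D 17] → take B—E (4); add E.
Step 3: frontier [B—D 14, C—G 9, C—F 15, C—D 17, E—F 12, D—E 14] → take C—G (9); add G.
Step 4: frontier [B—D 14, C—F 15, C—D 17, E—F 12, D—E 14, F—G 2, D—G 13] → take F—G (2); add F.
Step 5: frontier [B—D 14, C—D 17, D—E 14, D—G 13] → take D—G (13); add D.
MST edges: B—C, B—E, C—G, F—G, D—G; total weight 2+4+9+2+13 = 30.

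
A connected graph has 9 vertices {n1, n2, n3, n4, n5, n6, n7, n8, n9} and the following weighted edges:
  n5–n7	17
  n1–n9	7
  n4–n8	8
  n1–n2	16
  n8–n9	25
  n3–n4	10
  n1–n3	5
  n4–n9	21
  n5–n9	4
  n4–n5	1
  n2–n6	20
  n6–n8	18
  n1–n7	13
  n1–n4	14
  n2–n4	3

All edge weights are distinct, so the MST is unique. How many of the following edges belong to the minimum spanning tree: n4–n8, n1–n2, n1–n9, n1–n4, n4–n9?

Kruskal's algorithm — process edges by increasing weight (ties by edge label):
n4–n5 (1): add — endpoints in different components.
n2–n4 (3): add — endpoints in different components.
n5–n9 (4): add — endpoints in different components.
n1–n3 (5): add — endpoints in different components.
n1–n9 (7): add — endpoints in different components.
n4–n8 (8): add — endpoints in different components.
n3–n4 (10): skip — n4 and n3 already connected.
n1–n7 (13): add — endpoints in different components.
n1–n4 (14): skip — n4 and n1 already connected.
n1–n2 (16): skip — n1 and n2 already connected.
n5–n7 (17): skip — n5 and n7 already connected.
n6–n8 (18): add — endpoints in different components.
MST edge set: {n4–n5, n2–n4, n5–n9, n1–n3, n1–n9, n4–n8, n1–n7, n6–n8}.
Of the listed edges, {n4–n8, n1–n9} are in the MST → 2.

2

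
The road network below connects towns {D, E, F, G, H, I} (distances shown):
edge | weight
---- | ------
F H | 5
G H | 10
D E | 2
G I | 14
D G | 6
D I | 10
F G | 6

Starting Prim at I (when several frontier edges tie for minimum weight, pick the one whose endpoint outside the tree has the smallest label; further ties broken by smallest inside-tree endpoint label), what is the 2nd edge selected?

Prim's algorithm from I:
Step 1: frontier [D I 10, G I 14] → take D I (10); add D.
Step 2: frontier [D E 2, D G 6, G I 14] → take D E (2); add E.
Step 3: frontier [D G 6, G I 14] → take D G (6); add G.
Step 4: frontier [F G 6, G H 10] → take F G (6); add F.
Step 5: frontier [F H 5, G H 10] → take F H (5); add H.
The 2nd edge added is D E.

D-E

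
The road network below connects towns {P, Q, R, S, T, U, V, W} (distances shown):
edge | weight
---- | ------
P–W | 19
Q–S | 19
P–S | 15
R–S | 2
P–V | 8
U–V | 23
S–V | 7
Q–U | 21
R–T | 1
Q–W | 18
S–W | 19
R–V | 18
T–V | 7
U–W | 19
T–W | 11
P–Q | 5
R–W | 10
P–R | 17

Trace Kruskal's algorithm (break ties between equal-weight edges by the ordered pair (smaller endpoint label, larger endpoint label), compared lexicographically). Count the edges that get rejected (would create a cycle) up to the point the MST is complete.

9

Kruskal: consider edges lightest-first.
R–T (1): add — endpoints in different components.
R–S (2): add — endpoints in different components.
P–Q (5): add — endpoints in different components.
S–V (7): add — endpoints in different components.
T–V (7): skip — T and V already connected.
P–V (8): add — endpoints in different components.
R–W (10): add — endpoints in different components.
T–W (11): skip — T and W already connected.
P–S (15): skip — S and P already connected.
P–R (17): skip — R and P already connected.
Q–W (18): skip — Q and W already connected.
R–V (18): skip — R and V already connected.
P–W (19): skip — P and W already connected.
Q–S (19): skip — Q and S already connected.
S–W (19): skip — S and W already connected.
U–W (19): add — endpoints in different components.
Edges rejected before the tree was complete: 9.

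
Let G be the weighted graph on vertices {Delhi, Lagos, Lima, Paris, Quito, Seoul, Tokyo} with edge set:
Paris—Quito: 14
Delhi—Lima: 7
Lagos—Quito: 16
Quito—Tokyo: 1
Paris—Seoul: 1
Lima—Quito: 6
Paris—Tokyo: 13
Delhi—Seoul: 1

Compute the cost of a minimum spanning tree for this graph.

Kruskal: consider edges lightest-first.
Delhi—Seoul (1): add. Components now {Quito} {Paris} {Lagos} {Delhi,Seoul} {Tokyo} {Lima}
Paris—Seoul (1): add. Components now {Quito} {Delhi,Paris,Seoul} {Lagos} {Tokyo} {Lima}
Quito—Tokyo (1): add. Components now {Quito,Tokyo} {Delhi,Paris,Seoul} {Lagos} {Lima}
Lima—Quito (6): add. Components now {Lima,Quito,Tokyo} {Delhi,Paris,Seoul} {Lagos}
Delhi—Lima (7): add. Components now {Delhi,Lima,Paris,Quito,Seoul,Tokyo} {Lagos}
Paris—Tokyo (13): skip — Paris and Tokyo already connected.
Paris—Quito (14): skip — Quito and Paris already connected.
Lagos—Quito (16): add. Components now {Delhi,Lagos,Lima,Paris,Quito,Seoul,Tokyo}
MST edges: Delhi—Seoul, Paris—Seoul, Quito—Tokyo, Lima—Quito, Delhi—Lima, Lagos—Quito; total weight 1+1+1+6+7+16 = 32.

32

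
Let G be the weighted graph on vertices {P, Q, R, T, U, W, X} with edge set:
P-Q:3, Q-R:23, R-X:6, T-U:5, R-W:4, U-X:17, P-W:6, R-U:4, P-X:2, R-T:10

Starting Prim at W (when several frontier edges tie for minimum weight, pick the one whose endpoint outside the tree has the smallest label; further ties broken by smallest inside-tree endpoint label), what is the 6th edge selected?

Grow the tree from W using Prim:
Step 1: frontier [R-W 4, P-W 6] → take R-W (4); add R.
Step 2: frontier [R-U 4, R-X 6, R-T 10, Q-R 23, P-W 6] → take R-U (4); add U.
Step 3: frontier [R-X 6, R-T 10, Q-R 23, T-U 5, U-X 17, P-W 6] → take T-U (5); add T.
Step 4: frontier [R-X 6, Q-R 23, U-X 17, P-W 6] → take P-W (6); add P.
Step 5: frontier [P-X 2, P-Q 3, R-X 6, Q-R 23, U-X 17] → take P-X (2); add X.
Step 6: frontier [P-Q 3, Q-R 23] → take P-Q (3); add Q.
The 6th edge added is P-Q.

P-Q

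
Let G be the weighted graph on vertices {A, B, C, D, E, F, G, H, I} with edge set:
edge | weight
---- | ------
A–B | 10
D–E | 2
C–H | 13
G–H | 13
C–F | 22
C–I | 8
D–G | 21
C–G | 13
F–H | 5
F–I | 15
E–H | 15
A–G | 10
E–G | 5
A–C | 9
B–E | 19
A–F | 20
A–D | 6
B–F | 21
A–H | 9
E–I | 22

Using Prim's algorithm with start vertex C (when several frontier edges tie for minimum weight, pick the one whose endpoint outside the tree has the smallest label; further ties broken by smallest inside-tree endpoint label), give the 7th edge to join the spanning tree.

Grow the tree from C using Prim:
Step 1: cheapest edge leaving the tree is C–I (8); add I.
Step 2: cheapest edge leaving the tree is A–C (9); add A.
Step 3: cheapest edge leaving the tree is A–D (6); add D.
Step 4: cheapest edge leaving the tree is D–E (2); add E.
Step 5: cheapest edge leaving the tree is E–G (5); add G.
Step 6: cheapest edge leaving the tree is A–H (9); add H.
Step 7: cheapest edge leaving the tree is F–H (5); add F.
Step 8: cheapest edge leaving the tree is A–B (10); add B.
The 7th edge added is F–H.

F-H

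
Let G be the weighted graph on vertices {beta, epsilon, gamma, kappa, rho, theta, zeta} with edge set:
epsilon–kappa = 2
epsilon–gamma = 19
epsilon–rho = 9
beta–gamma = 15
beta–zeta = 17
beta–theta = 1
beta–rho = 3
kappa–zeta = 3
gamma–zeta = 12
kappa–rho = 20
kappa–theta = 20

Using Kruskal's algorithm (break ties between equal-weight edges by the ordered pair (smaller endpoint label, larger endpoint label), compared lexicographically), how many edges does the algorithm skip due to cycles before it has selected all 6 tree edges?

Kruskal's algorithm — process edges by increasing weight (ties by edge label):
beta–theta (1): add. Components now {kappa} {beta,theta} {rho} {gamma} {epsilon} {zeta}
epsilon–kappa (2): add. Components now {epsilon,kappa} {beta,theta} {rho} {gamma} {zeta}
beta–rho (3): add. Components now {epsilon,kappa} {beta,rho,theta} {gamma} {zeta}
kappa–zeta (3): add. Components now {epsilon,kappa,zeta} {beta,rho,theta} {gamma}
epsilon–rho (9): add. Components now {beta,epsilon,kappa,rho,theta,zeta} {gamma}
gamma–zeta (12): add. Components now {beta,epsilon,gamma,kappa,rho,theta,zeta}
Edges rejected before the tree was complete: 0.

0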